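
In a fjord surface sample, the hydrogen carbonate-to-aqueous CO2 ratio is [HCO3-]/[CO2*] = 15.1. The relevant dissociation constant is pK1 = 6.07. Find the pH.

From K1 = [H⁺][HCO3-]/[CO2*]:  pH = pK1 + log₁₀([HCO3-]/[CO2*])
log₁₀(15.1) = +1.179
pH = 6.07 + (+1.179) = 7.25

pH = 7.25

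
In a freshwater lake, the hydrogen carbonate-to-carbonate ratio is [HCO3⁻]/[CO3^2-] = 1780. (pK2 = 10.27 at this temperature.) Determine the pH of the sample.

From K2 = [H⁺][CO3^2-]/[HCO3⁻]:  pH = pK2 − log₁₀([HCO3⁻]/[CO3^2-])
log₁₀(1780) = +3.250
pH = 10.27 − (+3.250) = 7.02

pH = 7.02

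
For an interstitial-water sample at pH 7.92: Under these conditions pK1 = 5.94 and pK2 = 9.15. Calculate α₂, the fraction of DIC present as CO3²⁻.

α₂ = 0.0551

α₂ = 1 / (1 + [H⁺]/K2 + [H⁺]²/(K1K2)) = 1 / (1 + 10^+1.23 + 10^-0.75)
   = 1 / (1 + 16.982 + 0.17783) = 1/18.160 = 0.05507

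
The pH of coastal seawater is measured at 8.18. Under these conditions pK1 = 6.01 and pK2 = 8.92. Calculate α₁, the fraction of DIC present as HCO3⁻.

α₁ = 0.841

α₁ = 1 / (1 + [H⁺]/K1 + K2/[H⁺]) = 1 / (1 + 10^-2.17 + 10^-0.74)
   = 1 / (1 + 0.0067608 + 0.18197) = 1/1.1887 = 0.8412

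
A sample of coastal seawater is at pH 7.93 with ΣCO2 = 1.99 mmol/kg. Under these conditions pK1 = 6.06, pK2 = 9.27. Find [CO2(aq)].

[CO2*] = 0.0253 mmol/kg

α₀ = 1 / (1 + K1/[H⁺] + K1K2/[H⁺]²) = 1 / (1 + 10^+1.87 + 10^+0.53)
   = 1 / (1 + 74.131 + 3.3884) = 1/78.519 = 0.01274
[CO2*] = α₀ × DIC = 0.01274 × 1.99 = 0.0253 mmol/kg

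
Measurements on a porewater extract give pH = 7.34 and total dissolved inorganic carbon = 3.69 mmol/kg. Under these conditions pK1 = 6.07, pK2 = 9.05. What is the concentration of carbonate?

[CO3²⁻] = 0.0670 mmol/kg

α₂ = 1 / (1 + [H⁺]/K2 + [H⁺]²/(K1K2)) = 1 / (1 + 10^+1.71 + 10^+0.44)
   = 1 / (1 + 51.286 + 2.7542) = 1/55.040 = 0.01817
[CO3²⁻] = α₂ × DIC = 0.01817 × 3.69 = 0.0670 mmol/kg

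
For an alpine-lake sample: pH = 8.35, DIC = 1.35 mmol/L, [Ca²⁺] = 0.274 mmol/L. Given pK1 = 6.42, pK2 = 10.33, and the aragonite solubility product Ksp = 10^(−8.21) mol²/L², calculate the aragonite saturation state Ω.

Ω = 0.615

α₂ = 1 / (1 + [H⁺]/K2 + [H⁺]²/(K1K2)) = 1 / (1 + 10^+1.98 + 10^+0.05)
   = 1 / (1 + 95.499 + 1.1220) = 1/97.621 = 0.01024
[CO3²⁻] = α₂ × DIC = 0.01024 × 1.35 = 0.01383 mmol/L = 13.83 μmol/L
Ksp = 10^(−8.21) = 6.166×10^-9
Ω = [Ca²⁺][CO3²⁻]/Ksp = (0.274×10^-3)(1.383×10^-5) / 6.166×10^-9 = 0.615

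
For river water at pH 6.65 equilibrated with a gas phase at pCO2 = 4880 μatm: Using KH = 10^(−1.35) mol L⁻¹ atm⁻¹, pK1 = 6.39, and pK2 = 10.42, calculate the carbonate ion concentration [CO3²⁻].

[CO2*] = KH · pCO2 = 10^(−1.35) × 4880×10^-6 = 2.180×10^-4 mol/L
α₀ = 1/(1 + K1/[H⁺] + K1K2/[H⁺]²) = 1/(1 + 10^+0.26 + 10^-3.51) = 0.3546
DIC = [CO2*]/α₀ = 2.180×10^-4 / 0.3546 = 0.6147 mmol/L
[CO3²⁻] = α₂·DIC; α₂ = 0.0001096, so [CO3²⁻] = 0.0001096 × 0.6147 = 6.74×10^-5 mmol/L = 0.0674 μmol/L

[CO3²⁻] = 0.0674 μmol/L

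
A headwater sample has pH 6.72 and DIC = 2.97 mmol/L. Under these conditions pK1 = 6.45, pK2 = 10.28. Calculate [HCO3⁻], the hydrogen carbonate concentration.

α₁ = 1 / (1 + [H⁺]/K1 + K2/[H⁺]) = 1 / (1 + 10^-0.27 + 10^-3.56)
   = 1 / (1 + 0.53703 + 0.00027542) = 1/1.5373 = 0.6505
[HCO3⁻] = α₁ × DIC = 0.6505 × 2.97 = 1.93 mmol/L

[HCO3⁻] = 1.93 mmol/L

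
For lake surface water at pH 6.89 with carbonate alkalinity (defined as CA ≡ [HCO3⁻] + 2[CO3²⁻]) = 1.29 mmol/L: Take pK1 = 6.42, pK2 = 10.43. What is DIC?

DIC = 1.73 mmol/L

CA = [HCO3⁻] + 2[CO3²⁻] = (α₁ + 2α₂)·DIC
At pH 6.89: [H⁺]/K1 = 10^-0.47 = 0.33884, K2/[H⁺] = 10^-3.54 = 0.00028840
α₁ = 1/(1 + 0.33884 + 0.00028840) = 1/1.3391 = 0.7468; α₂ = α₁·K2/[H⁺] = 0.0002154
α₁ + 2α₂ = 0.7472
DIC = CA / (α₁ + 2α₂) = 1.29 / 0.7472 = 1.73 mmol/L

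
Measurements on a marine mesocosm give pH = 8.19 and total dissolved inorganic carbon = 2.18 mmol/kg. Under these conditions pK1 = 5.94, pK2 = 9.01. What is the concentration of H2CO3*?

[CO2*] = 10.6 μmol/kg

α₀ = 1 / (1 + K1/[H⁺] + K1K2/[H⁺]²) = 1 / (1 + 10^+2.25 + 10^+1.43)
   = 1 / (1 + 177.83 + 26.915) = 1/205.74 = 0.004860
[CO2*] = α₀ × DIC = 0.004860 × 2.18 = 0.0106 mmol/kg = 10.6 μmol/kg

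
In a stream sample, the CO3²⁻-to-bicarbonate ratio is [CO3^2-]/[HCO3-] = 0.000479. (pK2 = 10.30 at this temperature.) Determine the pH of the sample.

pH = 6.98

From K2 = [H⁺][CO3^2-]/[HCO3-]:  pH = pK2 + log₁₀([CO3^2-]/[HCO3-])
log₁₀(0.000479) = -3.320
pH = 10.30 + (-3.320) = 6.98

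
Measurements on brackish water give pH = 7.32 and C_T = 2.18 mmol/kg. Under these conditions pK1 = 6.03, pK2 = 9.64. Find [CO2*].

α₀ = 1 / (1 + K1/[H⁺] + K1K2/[H⁺]²) = 1 / (1 + 10^+1.29 + 10^-1.03)
   = 1 / (1 + 19.498 + 0.093325) = 1/20.592 = 0.04856
[CO2*] = α₀ × DIC = 0.04856 × 2.18 = 0.106 mmol/kg

[CO2*] = 0.106 mmol/kg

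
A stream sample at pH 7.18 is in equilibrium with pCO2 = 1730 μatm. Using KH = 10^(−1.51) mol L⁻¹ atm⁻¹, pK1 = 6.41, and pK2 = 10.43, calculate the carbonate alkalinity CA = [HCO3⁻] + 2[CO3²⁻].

CA = 0.315 mmol/L

[CO2*] = KH · pCO2 = 10^(−1.51) × 1730×10^-6 = 5.346×10^-5 mol/L
α₀ = 1/(1 + K1/[H⁺] + K1K2/[H⁺]²) = 1/(1 + 10^+0.77 + 10^-2.48) = 0.1451
DIC = [CO2*]/α₀ = 5.346×10^-5 / 0.1451 = 0.3684 mmol/L
CA = (α₁ + 2α₂)·DIC = (0.8544 + 2×0.0004805) × 0.3684 = 0.315 mmol/L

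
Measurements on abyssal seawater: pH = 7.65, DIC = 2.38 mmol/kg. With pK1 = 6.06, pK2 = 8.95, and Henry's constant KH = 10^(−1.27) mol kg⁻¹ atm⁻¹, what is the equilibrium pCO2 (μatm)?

α₀ = 1 / (1 + K1/[H⁺] + K1K2/[H⁺]²) = 1 / (1 + 10^+1.59 + 10^+0.29)
   = 1 / (1 + 38.905 + 1.9498) = 1/41.854 = 0.02389
[CO2*] = α₀ × DIC = 0.02389 × 2.38 = 0.05686 mmol/kg
pCO2 = [CO2*]/KH = 5.686×10^-5 / 5.370×10^-2 = 1060 μatm

pCO2 = 1060 μatm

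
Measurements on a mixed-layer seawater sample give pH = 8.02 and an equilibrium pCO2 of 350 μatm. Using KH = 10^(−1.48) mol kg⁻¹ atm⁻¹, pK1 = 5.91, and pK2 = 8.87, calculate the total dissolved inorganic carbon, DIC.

[CO2*] = KH · pCO2 = 10^(−1.48) × 350×10^-6 = 1.159×10^-5 mol/kg
α₀ = 1/(1 + K1/[H⁺] + K1K2/[H⁺]²) = 1/(1 + 10^+2.11 + 10^+1.26) = 0.006756
DIC = [CO2*]/α₀ = 1.159×10^-5 / 0.006756 = 1.72 mmol/kg

DIC = 1.72 mmol/kg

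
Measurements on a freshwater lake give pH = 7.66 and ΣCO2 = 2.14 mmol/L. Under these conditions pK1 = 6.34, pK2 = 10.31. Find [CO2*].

α₀ = 1 / (1 + K1/[H⁺] + K1K2/[H⁺]²) = 1 / (1 + 10^+1.32 + 10^-1.33)
   = 1 / (1 + 20.893 + 0.046774) = 1/21.940 = 0.04558
[CO2*] = α₀ × DIC = 0.04558 × 2.14 = 0.0975 mmol/L

[CO2*] = 0.0975 mmol/L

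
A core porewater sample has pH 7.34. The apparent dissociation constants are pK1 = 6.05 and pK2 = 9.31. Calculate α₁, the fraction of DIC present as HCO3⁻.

α₁ = 1 / (1 + [H⁺]/K1 + K2/[H⁺]) = 1 / (1 + 10^-1.29 + 10^-1.97)
   = 1 / (1 + 0.051286 + 0.010715) = 1/1.0620 = 0.9416

α₁ = 0.942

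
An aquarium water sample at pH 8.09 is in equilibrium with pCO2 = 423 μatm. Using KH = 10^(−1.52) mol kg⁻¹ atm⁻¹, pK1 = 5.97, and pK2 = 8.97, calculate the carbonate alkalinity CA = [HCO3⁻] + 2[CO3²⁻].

[CO2*] = KH · pCO2 = 10^(−1.52) × 423×10^-6 = 1.277×10^-5 mol/kg
α₀ = 1/(1 + K1/[H⁺] + K1K2/[H⁺]²) = 1/(1 + 10^+2.12 + 10^+1.24) = 0.006658
DIC = [CO2*]/α₀ = 1.277×10^-5 / 0.006658 = 1.919 mmol/kg
CA = (α₁ + 2α₂)·DIC = (0.8776 + 2×0.1157) × 1.919 = 2.13 mmol/kg

CA = 2.13 mmol/kg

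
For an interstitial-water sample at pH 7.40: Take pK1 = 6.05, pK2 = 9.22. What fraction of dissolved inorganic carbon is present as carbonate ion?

α₂ = 1 / (1 + [H⁺]/K2 + [H⁺]²/(K1K2)) = 1 / (1 + 10^+1.82 + 10^+0.47)
   = 1 / (1 + 66.069 + 2.9512) = 1/70.021 = 0.01428

α₂ = 0.0143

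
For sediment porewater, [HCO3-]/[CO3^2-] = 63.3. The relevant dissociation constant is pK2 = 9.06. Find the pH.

pH = 7.26

From K2 = [H⁺][CO3^2-]/[HCO3-]:  pH = pK2 − log₁₀([HCO3-]/[CO3^2-])
log₁₀(63.3) = +1.801
pH = 9.06 − (+1.801) = 7.26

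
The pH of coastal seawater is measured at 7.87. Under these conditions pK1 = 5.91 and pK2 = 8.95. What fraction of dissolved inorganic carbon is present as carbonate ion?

α₂ = 0.0760

α₂ = 1 / (1 + [H⁺]/K2 + [H⁺]²/(K1K2)) = 1 / (1 + 10^+1.08 + 10^-0.88)
   = 1 / (1 + 12.023 + 0.13183) = 1/13.154 = 0.07602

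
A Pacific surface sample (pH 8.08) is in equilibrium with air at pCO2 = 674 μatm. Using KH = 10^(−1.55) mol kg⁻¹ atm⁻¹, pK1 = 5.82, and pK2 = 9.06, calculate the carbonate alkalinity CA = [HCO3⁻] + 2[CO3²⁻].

[CO2*] = KH · pCO2 = 10^(−1.55) × 674×10^-6 = 1.900×10^-5 mol/kg
α₀ = 1/(1 + K1/[H⁺] + K1K2/[H⁺]²) = 1/(1 + 10^+2.26 + 10^+1.28) = 0.004950
DIC = [CO2*]/α₀ = 1.900×10^-5 / 0.004950 = 3.838 mmol/kg
CA = (α₁ + 2α₂)·DIC = (0.9007 + 2×0.09432) × 3.838 = 4.18 mmol/kg

CA = 4.18 mmol/kg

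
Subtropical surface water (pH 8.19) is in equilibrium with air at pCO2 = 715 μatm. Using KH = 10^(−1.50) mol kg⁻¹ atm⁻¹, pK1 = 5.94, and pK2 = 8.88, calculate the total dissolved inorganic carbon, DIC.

DIC = 4.86 mmol/kg

[CO2*] = KH · pCO2 = 10^(−1.50) × 715×10^-6 = 2.261×10^-5 mol/kg
α₀ = 1/(1 + K1/[H⁺] + K1K2/[H⁺]²) = 1/(1 + 10^+2.25 + 10^+1.56) = 0.004648
DIC = [CO2*]/α₀ = 2.261×10^-5 / 0.004648 = 4.86 mmol/kg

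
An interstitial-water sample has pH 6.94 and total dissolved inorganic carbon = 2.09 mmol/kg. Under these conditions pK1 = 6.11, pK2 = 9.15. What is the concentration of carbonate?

[CO3²⁻] = 11.2 μmol/kg

α₂ = 1 / (1 + [H⁺]/K2 + [H⁺]²/(K1K2)) = 1 / (1 + 10^+2.21 + 10^+1.38)
   = 1 / (1 + 162.18 + 23.988) = 1/187.17 = 0.005343
[CO3²⁻] = α₂ × DIC = 0.005343 × 2.09 = 0.0112 mmol/kg = 11.2 μmol/kg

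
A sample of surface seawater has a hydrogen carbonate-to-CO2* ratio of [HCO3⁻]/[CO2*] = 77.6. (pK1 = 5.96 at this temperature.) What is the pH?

pH = 7.85

From K1 = [H⁺][HCO3⁻]/[CO2*]:  pH = pK1 + log₁₀([HCO3⁻]/[CO2*])
log₁₀(77.6) = +1.890
pH = 5.96 + (+1.890) = 7.85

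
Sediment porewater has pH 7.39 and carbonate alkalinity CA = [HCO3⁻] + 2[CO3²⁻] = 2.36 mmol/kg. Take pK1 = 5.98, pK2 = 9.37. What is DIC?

CA = [HCO3⁻] + 2[CO3²⁻] = (α₁ + 2α₂)·DIC
At pH 7.39: [H⁺]/K1 = 10^-1.41 = 0.038905, K2/[H⁺] = 10^-1.98 = 0.010471
α₁ = 1/(1 + 0.038905 + 0.010471) = 1/1.0494 = 0.9529; α₂ = α₁·K2/[H⁺] = 0.009979
α₁ + 2α₂ = 0.9729
DIC = CA / (α₁ + 2α₂) = 2.36 / 0.9729 = 2.43 mmol/kg

DIC = 2.43 mmol/kg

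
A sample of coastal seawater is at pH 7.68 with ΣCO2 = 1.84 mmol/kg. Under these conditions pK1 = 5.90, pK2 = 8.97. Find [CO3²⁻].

[CO3²⁻] = 0.0884 mmol/kg

α₂ = 1 / (1 + [H⁺]/K2 + [H⁺]²/(K1K2)) = 1 / (1 + 10^+1.29 + 10^-0.49)
   = 1 / (1 + 19.498 + 0.32359) = 1/20.822 = 0.04803
[CO3²⁻] = α₂ × DIC = 0.04803 × 1.84 = 0.0884 mmol/kg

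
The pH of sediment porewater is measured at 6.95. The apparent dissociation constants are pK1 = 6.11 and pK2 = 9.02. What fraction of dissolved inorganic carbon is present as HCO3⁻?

α₁ = 1 / (1 + [H⁺]/K1 + K2/[H⁺]) = 1 / (1 + 10^-0.84 + 10^-2.07)
   = 1 / (1 + 0.14454 + 0.0085114) = 1/1.1531 = 0.8673

α₁ = 0.867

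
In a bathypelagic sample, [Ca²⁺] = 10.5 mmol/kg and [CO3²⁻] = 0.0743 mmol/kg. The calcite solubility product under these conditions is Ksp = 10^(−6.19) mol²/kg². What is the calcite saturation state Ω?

Ω = 1.21

Ksp = 10^(−6.19) = 6.457×10^-7
Ω = [Ca²⁺][CO3²⁻]/Ksp = (10.5×10^-3)(0.0743×10^-3) / 6.457×10^-7 = 1.21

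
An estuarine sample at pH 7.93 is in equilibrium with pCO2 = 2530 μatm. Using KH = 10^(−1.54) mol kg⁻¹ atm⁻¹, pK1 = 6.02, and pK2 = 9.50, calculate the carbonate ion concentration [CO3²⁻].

[CO3²⁻] = 0.160 mmol/kg

[CO2*] = KH · pCO2 = 10^(−1.54) × 2530×10^-6 = 7.297×10^-5 mol/kg
α₀ = 1/(1 + K1/[H⁺] + K1K2/[H⁺]²) = 1/(1 + 10^+1.91 + 10^+0.34) = 0.01184
DIC = [CO2*]/α₀ = 7.297×10^-5 / 0.01184 = 6.163 mmol/kg
[CO3²⁻] = α₂·DIC; α₂ = 0.02590, so [CO3²⁻] = 0.02590 × 6.163 = 0.160 mmol/kg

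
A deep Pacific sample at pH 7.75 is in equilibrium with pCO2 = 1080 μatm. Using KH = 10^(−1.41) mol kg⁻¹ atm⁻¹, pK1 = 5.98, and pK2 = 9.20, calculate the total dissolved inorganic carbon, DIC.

DIC = 2.60 mmol/kg

[CO2*] = KH · pCO2 = 10^(−1.41) × 1080×10^-6 = 4.202×10^-5 mol/kg
α₀ = 1/(1 + K1/[H⁺] + K1K2/[H⁺]²) = 1/(1 + 10^+1.77 + 10^+0.32) = 0.01614
DIC = [CO2*]/α₀ = 4.202×10^-5 / 0.01614 = 2.60 mmol/kg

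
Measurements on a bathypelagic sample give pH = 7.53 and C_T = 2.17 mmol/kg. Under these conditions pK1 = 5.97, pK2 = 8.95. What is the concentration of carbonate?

α₂ = 1 / (1 + [H⁺]/K2 + [H⁺]²/(K1K2)) = 1 / (1 + 10^+1.42 + 10^-0.14)
   = 1 / (1 + 26.303 + 0.72444) = 1/28.027 = 0.03568
[CO3²⁻] = α₂ × DIC = 0.03568 × 2.17 = 0.0774 mmol/kg

[CO3²⁻] = 0.0774 mmol/kg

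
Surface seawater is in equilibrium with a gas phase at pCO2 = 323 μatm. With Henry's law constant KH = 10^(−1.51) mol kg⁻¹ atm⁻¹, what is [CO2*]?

[CO2*] = 9.98 μmol/kg

KH = 10^(−1.51) = 3.090×10^-2 mol kg⁻¹ atm⁻¹
[CO2*] = KH · pCO2 = 3.090×10^-2 × 323×10^-6 atm = 9.98×10^-6 mol/kg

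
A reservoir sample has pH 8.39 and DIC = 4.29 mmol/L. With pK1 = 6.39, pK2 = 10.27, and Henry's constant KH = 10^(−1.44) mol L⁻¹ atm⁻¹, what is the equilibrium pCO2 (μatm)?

pCO2 = 1150 μatm

α₀ = 1 / (1 + K1/[H⁺] + K1K2/[H⁺]²) = 1 / (1 + 10^+2.00 + 10^+0.12)
   = 1 / (1 + 100.00 + 1.3183) = 1/102.32 = 0.009773
[CO2*] = α₀ × DIC = 0.009773 × 4.29 = 0.04193 mmol/L
pCO2 = [CO2*]/KH = 4.193×10^-5 / 3.631×10^-2 = 1150 μatm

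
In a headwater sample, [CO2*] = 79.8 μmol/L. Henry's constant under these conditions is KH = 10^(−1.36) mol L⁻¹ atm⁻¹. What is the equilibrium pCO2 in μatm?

pCO2 = 1830 μatm

KH = 10^(−1.36) = 4.365×10^-2 mol L⁻¹ atm⁻¹
pCO2 = [CO2*]/KH = 79.8×10^-6 / 4.365×10^-2 = 1.83×10^-3 atm = 1830 μatm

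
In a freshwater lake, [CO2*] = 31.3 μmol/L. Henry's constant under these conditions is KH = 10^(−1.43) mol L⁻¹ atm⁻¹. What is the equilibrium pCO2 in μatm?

pCO2 = 842 μatm

KH = 10^(−1.43) = 3.715×10^-2 mol L⁻¹ atm⁻¹
pCO2 = [CO2*]/KH = 31.3×10^-6 / 3.715×10^-2 = 8.42×10^-4 atm = 842 μatm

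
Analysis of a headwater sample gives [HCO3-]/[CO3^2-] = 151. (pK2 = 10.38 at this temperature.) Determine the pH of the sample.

From K2 = [H⁺][CO3^2-]/[HCO3-]:  pH = pK2 − log₁₀([HCO3-]/[CO3^2-])
log₁₀(151) = +2.179
pH = 10.38 − (+2.179) = 8.20

pH = 8.20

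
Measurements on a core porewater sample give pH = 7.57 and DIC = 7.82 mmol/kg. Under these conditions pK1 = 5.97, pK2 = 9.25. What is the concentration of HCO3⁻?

α₁ = 1 / (1 + [H⁺]/K1 + K2/[H⁺]) = 1 / (1 + 10^-1.60 + 10^-1.68)
   = 1 / (1 + 0.025119 + 0.020893) = 1/1.0460 = 0.9560
[HCO3⁻] = α₁ × DIC = 0.9560 × 7.82 = 7.48 mmol/kg

[HCO3⁻] = 7.48 mmol/kg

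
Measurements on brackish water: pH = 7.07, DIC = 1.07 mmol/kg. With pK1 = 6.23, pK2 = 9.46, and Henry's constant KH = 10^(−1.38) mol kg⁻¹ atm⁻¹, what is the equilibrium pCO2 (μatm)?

α₀ = 1 / (1 + K1/[H⁺] + K1K2/[H⁺]²) = 1 / (1 + 10^+0.84 + 10^-1.55)
   = 1 / (1 + 6.9183 + 0.028184) = 1/7.9465 = 0.1258
[CO2*] = α₀ × DIC = 0.1258 × 1.07 = 0.1347 mmol/kg
pCO2 = [CO2*]/KH = 1.347×10^-4 / 4.169×10^-2 = 3230 μatm

pCO2 = 3230 μatm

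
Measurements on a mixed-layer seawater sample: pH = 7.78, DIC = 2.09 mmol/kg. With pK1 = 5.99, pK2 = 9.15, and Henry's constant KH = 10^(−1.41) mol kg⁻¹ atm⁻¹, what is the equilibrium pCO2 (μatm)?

α₀ = 1 / (1 + K1/[H⁺] + K1K2/[H⁺]²) = 1 / (1 + 10^+1.79 + 10^+0.42)
   = 1 / (1 + 61.660 + 2.6303) = 1/65.290 = 0.01532
[CO2*] = α₀ × DIC = 0.01532 × 2.09 = 0.03201 mmol/kg
pCO2 = [CO2*]/KH = 3.201×10^-5 / 3.890×10^-2 = 823 μatm

pCO2 = 823 μatm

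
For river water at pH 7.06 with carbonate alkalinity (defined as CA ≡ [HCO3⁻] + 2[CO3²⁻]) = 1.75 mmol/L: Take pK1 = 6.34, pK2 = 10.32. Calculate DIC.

DIC = 2.08 mmol/L

CA = [HCO3⁻] + 2[CO3²⁻] = (α₁ + 2α₂)·DIC
At pH 7.06: [H⁺]/K1 = 10^-0.72 = 0.19055, K2/[H⁺] = 10^-3.26 = 0.00054954
α₁ = 1/(1 + 0.19055 + 0.00054954) = 1/1.1911 = 0.8396; α₂ = α₁·K2/[H⁺] = 0.0004614
α₁ + 2α₂ = 0.8405
DIC = CA / (α₁ + 2α₂) = 1.75 / 0.8405 = 2.08 mmol/L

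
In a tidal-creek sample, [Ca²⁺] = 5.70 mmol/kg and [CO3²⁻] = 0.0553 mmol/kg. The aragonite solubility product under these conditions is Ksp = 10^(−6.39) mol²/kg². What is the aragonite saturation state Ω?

Ω = 0.774

Ksp = 10^(−6.39) = 4.074×10^-7
Ω = [Ca²⁺][CO3²⁻]/Ksp = (5.70×10^-3)(0.0553×10^-3) / 4.074×10^-7 = 0.774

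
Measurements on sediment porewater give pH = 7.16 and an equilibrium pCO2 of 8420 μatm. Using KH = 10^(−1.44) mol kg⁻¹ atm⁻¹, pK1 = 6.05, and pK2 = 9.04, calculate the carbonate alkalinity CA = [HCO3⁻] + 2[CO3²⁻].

CA = 4.04 mmol/kg

[CO2*] = KH · pCO2 = 10^(−1.44) × 8420×10^-6 = 3.057×10^-4 mol/kg
α₀ = 1/(1 + K1/[H⁺] + K1K2/[H⁺]²) = 1/(1 + 10^+1.11 + 10^-0.77) = 0.07116
DIC = [CO2*]/α₀ = 3.057×10^-4 / 0.07116 = 4.296 mmol/kg
CA = (α₁ + 2α₂)·DIC = (0.9168 + 2×0.01209) × 4.296 = 4.04 mmol/kg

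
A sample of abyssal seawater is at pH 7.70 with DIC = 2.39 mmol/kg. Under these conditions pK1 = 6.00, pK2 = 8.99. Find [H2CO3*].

α₀ = 1 / (1 + K1/[H⁺] + K1K2/[H⁺]²) = 1 / (1 + 10^+1.70 + 10^+0.41)
   = 1 / (1 + 50.119 + 2.5704) = 1/53.689 = 0.01863
[CO2*] = α₀ × DIC = 0.01863 × 2.39 = 0.0445 mmol/kg

[CO2*] = 0.0445 mmol/kg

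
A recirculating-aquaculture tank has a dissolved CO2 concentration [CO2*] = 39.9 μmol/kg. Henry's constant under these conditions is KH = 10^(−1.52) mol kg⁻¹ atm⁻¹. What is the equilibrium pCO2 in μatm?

KH = 10^(−1.52) = 3.020×10^-2 mol kg⁻¹ atm⁻¹
pCO2 = [CO2*]/KH = 39.9×10^-6 / 3.020×10^-2 = 1.32×10^-3 atm = 1320 μatm

pCO2 = 1320 μatm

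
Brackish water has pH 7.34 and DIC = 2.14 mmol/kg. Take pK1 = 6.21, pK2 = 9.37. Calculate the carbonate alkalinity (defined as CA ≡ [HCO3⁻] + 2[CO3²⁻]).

CA = 2.01 mmol/kg

CA = [HCO3⁻] + 2[CO3²⁻] = (α₁ + 2α₂)·DIC
At pH 7.34: [H⁺]/K1 = 10^-1.13 = 0.074131, K2/[H⁺] = 10^-2.03 = 0.0093325
α₁ = 1/(1 + 0.074131 + 0.0093325) = 1/1.0835 = 0.9230; α₂ = α₁·K2/[H⁺] = 0.008614
α₁ + 2α₂ = 0.9402
CA = 0.9402 × 2.14 = 2.01 mmol/kg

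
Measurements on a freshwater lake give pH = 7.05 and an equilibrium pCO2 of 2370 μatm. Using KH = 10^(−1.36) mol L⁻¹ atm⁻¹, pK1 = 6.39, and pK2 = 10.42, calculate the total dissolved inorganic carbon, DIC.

[CO2*] = KH · pCO2 = 10^(−1.36) × 2370×10^-6 = 1.035×10^-4 mol/L
α₀ = 1/(1 + K1/[H⁺] + K1K2/[H⁺]²) = 1/(1 + 10^+0.66 + 10^-2.71) = 0.1794
DIC = [CO2*]/α₀ = 1.035×10^-4 / 0.1794 = 0.577 mmol/L

DIC = 0.577 mmol/L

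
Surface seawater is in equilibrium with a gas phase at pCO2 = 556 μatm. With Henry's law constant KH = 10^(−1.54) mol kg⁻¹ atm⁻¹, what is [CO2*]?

[CO2*] = 16.0 μmol/kg

KH = 10^(−1.54) = 2.884×10^-2 mol kg⁻¹ atm⁻¹
[CO2*] = KH · pCO2 = 2.884×10^-2 × 556×10^-6 atm = 1.60×10^-5 mol/kg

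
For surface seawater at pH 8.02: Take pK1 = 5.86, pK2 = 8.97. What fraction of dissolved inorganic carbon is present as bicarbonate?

α₁ = 1 / (1 + [H⁺]/K1 + K2/[H⁺]) = 1 / (1 + 10^-2.16 + 10^-0.95)
   = 1 / (1 + 0.0069183 + 0.11220) = 1/1.1191 = 0.8936

α₁ = 0.894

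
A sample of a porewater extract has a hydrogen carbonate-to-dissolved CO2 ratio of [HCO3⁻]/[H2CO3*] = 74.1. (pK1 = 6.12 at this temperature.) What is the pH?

pH = 7.99

From K1 = [H⁺][HCO3⁻]/[H2CO3*]:  pH = pK1 + log₁₀([HCO3⁻]/[H2CO3*])
log₁₀(74.1) = +1.870
pH = 6.12 + (+1.870) = 7.99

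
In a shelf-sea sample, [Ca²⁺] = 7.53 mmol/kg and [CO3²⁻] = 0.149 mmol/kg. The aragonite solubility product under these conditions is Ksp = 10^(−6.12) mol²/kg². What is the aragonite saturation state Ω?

Ksp = 10^(−6.12) = 7.586×10^-7
Ω = [Ca²⁺][CO3²⁻]/Ksp = (7.53×10^-3)(0.149×10^-3) / 7.586×10^-7 = 1.48

Ω = 1.48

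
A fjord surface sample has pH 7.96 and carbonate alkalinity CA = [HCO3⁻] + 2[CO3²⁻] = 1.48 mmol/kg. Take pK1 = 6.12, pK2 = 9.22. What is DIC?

DIC = 1.43 mmol/kg

CA = [HCO3⁻] + 2[CO3²⁻] = (α₁ + 2α₂)·DIC
At pH 7.96: [H⁺]/K1 = 10^-1.84 = 0.014454, K2/[H⁺] = 10^-1.26 = 0.054954
α₁ = 1/(1 + 0.014454 + 0.054954) = 1/1.0694 = 0.9351; α₂ = α₁·K2/[H⁺] = 0.05139
α₁ + 2α₂ = 1.0379
DIC = CA / (α₁ + 2α₂) = 1.48 / 1.0379 = 1.43 mmol/kg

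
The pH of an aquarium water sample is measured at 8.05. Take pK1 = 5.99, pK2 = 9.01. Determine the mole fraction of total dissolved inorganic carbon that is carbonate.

α₂ = 1 / (1 + [H⁺]/K2 + [H⁺]²/(K1K2)) = 1 / (1 + 10^+0.96 + 10^-1.10)
   = 1 / (1 + 9.1201 + 0.079433) = 1/10.200 = 0.09804

α₂ = 0.0980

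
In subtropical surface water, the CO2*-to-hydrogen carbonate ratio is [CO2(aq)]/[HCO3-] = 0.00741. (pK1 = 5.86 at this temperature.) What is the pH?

pH = 7.99

From K1 = [H⁺][HCO3-]/[CO2(aq)]:  pH = pK1 − log₁₀([CO2(aq)]/[HCO3-])
log₁₀(0.00741) = -2.130
pH = 5.86 − (-2.130) = 7.99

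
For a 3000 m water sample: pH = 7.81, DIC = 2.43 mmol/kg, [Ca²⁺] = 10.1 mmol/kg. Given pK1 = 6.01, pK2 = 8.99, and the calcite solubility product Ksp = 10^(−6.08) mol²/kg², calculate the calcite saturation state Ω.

α₂ = 1 / (1 + [H⁺]/K2 + [H⁺]²/(K1K2)) = 1 / (1 + 10^+1.18 + 10^-0.62)
   = 1 / (1 + 15.136 + 0.23988) = 1/16.375 = 0.06107
[CO3²⁻] = α₂ × DIC = 0.06107 × 2.43 = 0.1484 mmol/kg
Ksp = 10^(−6.08) = 8.318×10^-7
Ω = [Ca²⁺][CO3²⁻]/Ksp = (10.1×10^-3)(1.484×10^-4) / 8.318×10^-7 = 1.80

Ω = 1.80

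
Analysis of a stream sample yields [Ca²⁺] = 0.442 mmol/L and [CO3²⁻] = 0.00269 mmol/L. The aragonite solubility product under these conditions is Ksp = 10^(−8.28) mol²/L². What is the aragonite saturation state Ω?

Ω = 0.227

Ksp = 10^(−8.28) = 5.248×10^-9
Ω = [Ca²⁺][CO3²⁻]/Ksp = (0.442×10^-3)(0.00269×10^-3) / 5.248×10^-9 = 0.227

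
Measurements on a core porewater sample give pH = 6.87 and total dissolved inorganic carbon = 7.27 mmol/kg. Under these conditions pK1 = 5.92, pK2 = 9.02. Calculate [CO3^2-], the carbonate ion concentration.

α₂ = 1 / (1 + [H⁺]/K2 + [H⁺]²/(K1K2)) = 1 / (1 + 10^+2.15 + 10^+1.20)
   = 1 / (1 + 141.25 + 15.849) = 1/158.10 = 0.006325
[CO3²⁻] = α₂ × DIC = 0.006325 × 7.27 = 0.0460 mmol/kg

[CO3²⁻] = 0.0460 mmol/kg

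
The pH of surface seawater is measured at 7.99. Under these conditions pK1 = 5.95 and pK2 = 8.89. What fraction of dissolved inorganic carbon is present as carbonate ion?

α₂ = 1 / (1 + [H⁺]/K2 + [H⁺]²/(K1K2)) = 1 / (1 + 10^+0.90 + 10^-1.14)
   = 1 / (1 + 7.9433 + 0.072444) = 1/9.0157 = 0.1109

α₂ = 0.111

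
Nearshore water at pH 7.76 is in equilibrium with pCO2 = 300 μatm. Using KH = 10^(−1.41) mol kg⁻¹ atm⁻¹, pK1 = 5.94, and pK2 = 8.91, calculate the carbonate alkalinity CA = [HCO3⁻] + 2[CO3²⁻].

[CO2*] = KH · pCO2 = 10^(−1.41) × 300×10^-6 = 1.167×10^-5 mol/kg
α₀ = 1/(1 + K1/[H⁺] + K1K2/[H⁺]²) = 1/(1 + 10^+1.82 + 10^+0.67) = 0.01394
DIC = [CO2*]/α₀ = 1.167×10^-5 / 0.01394 = 0.8374 mmol/kg
CA = (α₁ + 2α₂)·DIC = (0.9209 + 2×0.06519) × 0.8374 = 0.880 mmol/kg

CA = 0.880 mmol/kg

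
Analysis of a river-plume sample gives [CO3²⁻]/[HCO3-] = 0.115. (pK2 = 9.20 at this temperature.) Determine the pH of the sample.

pH = 8.26

From K2 = [H⁺][CO3²⁻]/[HCO3-]:  pH = pK2 + log₁₀([CO3²⁻]/[HCO3-])
log₁₀(0.115) = -0.939
pH = 9.20 + (-0.939) = 8.26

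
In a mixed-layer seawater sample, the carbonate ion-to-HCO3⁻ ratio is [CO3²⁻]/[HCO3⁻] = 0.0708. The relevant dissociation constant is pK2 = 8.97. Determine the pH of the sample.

From K2 = [H⁺][CO3²⁻]/[HCO3⁻]:  pH = pK2 + log₁₀([CO3²⁻]/[HCO3⁻])
log₁₀(0.0708) = -1.150
pH = 8.97 + (-1.150) = 7.82

pH = 7.82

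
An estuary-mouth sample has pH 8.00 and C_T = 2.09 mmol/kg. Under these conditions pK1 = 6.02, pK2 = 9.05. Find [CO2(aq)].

α₀ = 1 / (1 + K1/[H⁺] + K1K2/[H⁺]²) = 1 / (1 + 10^+1.98 + 10^+0.93)
   = 1 / (1 + 95.499 + 8.5114) = 1/105.01 = 0.009523
[CO2*] = α₀ × DIC = 0.009523 × 2.09 = 0.0199 mmol/kg = 19.9 μmol/kg

[CO2*] = 19.9 μmol/kg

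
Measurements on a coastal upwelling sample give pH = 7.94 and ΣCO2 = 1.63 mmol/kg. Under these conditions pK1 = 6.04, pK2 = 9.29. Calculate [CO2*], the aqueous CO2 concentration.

α₀ = 1 / (1 + K1/[H⁺] + K1K2/[H⁺]²) = 1 / (1 + 10^+1.90 + 10^+0.55)
   = 1 / (1 + 79.433 + 3.5481) = 1/83.981 = 0.01191
[CO2*] = α₀ × DIC = 0.01191 × 1.63 = 0.0194 mmol/kg = 19.4 μmol/kg

[CO2*] = 19.4 μmol/kg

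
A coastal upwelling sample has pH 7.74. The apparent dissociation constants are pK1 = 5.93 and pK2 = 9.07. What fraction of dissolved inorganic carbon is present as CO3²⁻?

α₂ = 1 / (1 + [H⁺]/K2 + [H⁺]²/(K1K2)) = 1 / (1 + 10^+1.33 + 10^-0.48)
   = 1 / (1 + 21.380 + 0.33113) = 1/22.711 = 0.04403

α₂ = 0.0440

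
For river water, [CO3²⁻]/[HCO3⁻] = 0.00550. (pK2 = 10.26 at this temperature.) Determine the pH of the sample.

From K2 = [H⁺][CO3²⁻]/[HCO3⁻]:  pH = pK2 + log₁₀([CO3²⁻]/[HCO3⁻])
log₁₀(0.00550) = -2.260
pH = 10.26 + (-2.260) = 8.00

pH = 8.00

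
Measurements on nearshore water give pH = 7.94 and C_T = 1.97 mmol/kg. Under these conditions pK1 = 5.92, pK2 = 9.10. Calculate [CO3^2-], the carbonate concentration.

[CO3²⁻] = 0.126 mmol/kg

α₂ = 1 / (1 + [H⁺]/K2 + [H⁺]²/(K1K2)) = 1 / (1 + 10^+1.16 + 10^-0.86)
   = 1 / (1 + 14.454 + 0.13804) = 1/15.592 = 0.06413
[CO3²⁻] = α₂ × DIC = 0.06413 × 1.97 = 0.126 mmol/kg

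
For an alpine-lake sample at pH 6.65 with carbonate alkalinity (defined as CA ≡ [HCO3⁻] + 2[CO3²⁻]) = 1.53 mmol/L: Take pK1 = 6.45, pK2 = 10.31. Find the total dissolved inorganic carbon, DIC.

CA = [HCO3⁻] + 2[CO3²⁻] = (α₁ + 2α₂)·DIC
At pH 6.65: [H⁺]/K1 = 10^-0.20 = 0.63096, K2/[H⁺] = 10^-3.66 = 0.00021878
α₁ = 1/(1 + 0.63096 + 0.00021878) = 1/1.6312 = 0.6131; α₂ = α₁·K2/[H⁺] = 0.0001341
α₁ + 2α₂ = 0.6133
DIC = CA / (α₁ + 2α₂) = 1.53 / 0.6133 = 2.49 mmol/L

DIC = 2.49 mmol/L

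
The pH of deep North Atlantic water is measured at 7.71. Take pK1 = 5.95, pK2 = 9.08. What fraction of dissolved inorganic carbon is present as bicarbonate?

α₁ = 1 / (1 + [H⁺]/K1 + K2/[H⁺]) = 1 / (1 + 10^-1.76 + 10^-1.37)
   = 1 / (1 + 0.017378 + 0.042658) = 1/1.0600 = 0.9434

α₁ = 0.943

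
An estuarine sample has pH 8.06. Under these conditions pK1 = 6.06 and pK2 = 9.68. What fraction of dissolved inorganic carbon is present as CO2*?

α₀ = 0.00967

α₀ = 1 / (1 + K1/[H⁺] + K1K2/[H⁺]²) = 1 / (1 + 10^+2.00 + 10^+0.38)
   = 1 / (1 + 100.00 + 2.3988) = 1/103.40 = 0.009671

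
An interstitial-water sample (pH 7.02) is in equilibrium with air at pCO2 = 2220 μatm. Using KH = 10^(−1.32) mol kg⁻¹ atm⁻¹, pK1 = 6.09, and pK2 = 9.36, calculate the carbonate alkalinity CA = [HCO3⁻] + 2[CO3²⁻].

CA = 0.913 mmol/kg

[CO2*] = KH · pCO2 = 10^(−1.32) × 2220×10^-6 = 1.063×10^-4 mol/kg
α₀ = 1/(1 + K1/[H⁺] + K1K2/[H⁺]²) = 1/(1 + 10^+0.93 + 10^-1.41) = 0.1047
DIC = [CO2*]/α₀ = 1.063×10^-4 / 0.1047 = 1.015 mmol/kg
CA = (α₁ + 2α₂)·DIC = (0.8912 + 2×0.004074) × 1.015 = 0.913 mmol/kg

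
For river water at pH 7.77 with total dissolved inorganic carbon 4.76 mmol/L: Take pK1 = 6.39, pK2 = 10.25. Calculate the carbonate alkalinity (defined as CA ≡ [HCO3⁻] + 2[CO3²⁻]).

CA = [HCO3⁻] + 2[CO3²⁻] = (α₁ + 2α₂)·DIC
At pH 7.77: [H⁺]/K1 = 10^-1.38 = 0.041687, K2/[H⁺] = 10^-2.48 = 0.0033113
α₁ = 1/(1 + 0.041687 + 0.0033113) = 1/1.0450 = 0.9569; α₂ = α₁·K2/[H⁺] = 0.003169
α₁ + 2α₂ = 0.9633
CA = 0.9633 × 4.76 = 4.59 mmol/L

CA = 4.59 mmol/L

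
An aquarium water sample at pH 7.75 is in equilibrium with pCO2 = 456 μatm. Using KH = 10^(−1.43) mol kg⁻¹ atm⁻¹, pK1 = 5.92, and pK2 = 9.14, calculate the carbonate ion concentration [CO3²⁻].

[CO3²⁻] = 0.0467 mmol/kg

[CO2*] = KH · pCO2 = 10^(−1.43) × 456×10^-6 = 1.694×10^-5 mol/kg
α₀ = 1/(1 + K1/[H⁺] + K1K2/[H⁺]²) = 1/(1 + 10^+1.83 + 10^+0.44) = 0.01401
DIC = [CO2*]/α₀ = 1.694×10^-5 / 0.01401 = 1.209 mmol/kg
[CO3²⁻] = α₂·DIC; α₂ = 0.03859, so [CO3²⁻] = 0.03859 × 1.209 = 0.0467 mmol/kg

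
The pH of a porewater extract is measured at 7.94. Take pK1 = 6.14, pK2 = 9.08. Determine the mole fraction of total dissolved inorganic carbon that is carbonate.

α₂ = 0.0666

α₂ = 1 / (1 + [H⁺]/K2 + [H⁺]²/(K1K2)) = 1 / (1 + 10^+1.14 + 10^-0.66)
   = 1 / (1 + 13.804 + 0.21878) = 1/15.023 = 0.06657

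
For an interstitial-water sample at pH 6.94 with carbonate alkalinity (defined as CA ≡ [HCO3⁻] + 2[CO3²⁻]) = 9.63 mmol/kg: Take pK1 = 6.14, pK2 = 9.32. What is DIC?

CA = [HCO3⁻] + 2[CO3²⁻] = (α₁ + 2α₂)·DIC
At pH 6.94: [H⁺]/K1 = 10^-0.80 = 0.15849, K2/[H⁺] = 10^-2.38 = 0.0041687
α₁ = 1/(1 + 0.15849 + 0.0041687) = 1/1.1627 = 0.8601; α₂ = α₁·K2/[H⁺] = 0.003585
α₁ + 2α₂ = 0.8673
DIC = CA / (α₁ + 2α₂) = 9.63 / 0.8673 = 11.1 mmol/kg

DIC = 11.1 mmol/kg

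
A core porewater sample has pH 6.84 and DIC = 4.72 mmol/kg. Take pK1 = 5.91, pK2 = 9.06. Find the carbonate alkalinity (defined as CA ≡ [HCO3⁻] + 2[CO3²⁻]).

CA = 4.25 mmol/kg

CA = [HCO3⁻] + 2[CO3²⁻] = (α₁ + 2α₂)·DIC
At pH 6.84: [H⁺]/K1 = 10^-0.93 = 0.11749, K2/[H⁺] = 10^-2.22 = 0.0060256
α₁ = 1/(1 + 0.11749 + 0.0060256) = 1/1.1235 = 0.8901; α₂ = α₁·K2/[H⁺] = 0.005363
α₁ + 2α₂ = 0.9008
CA = 0.9008 × 4.72 = 4.25 mmol/kg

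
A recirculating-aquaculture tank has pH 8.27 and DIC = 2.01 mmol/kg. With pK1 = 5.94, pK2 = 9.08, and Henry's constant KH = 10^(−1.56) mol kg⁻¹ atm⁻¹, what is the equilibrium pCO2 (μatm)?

α₀ = 1 / (1 + K1/[H⁺] + K1K2/[H⁺]²) = 1 / (1 + 10^+2.33 + 10^+1.52)
   = 1 / (1 + 213.80 + 33.113) = 1/247.91 = 0.004034
[CO2*] = α₀ × DIC = 0.004034 × 2.01 = 0.008108 mmol/kg = 8.108 μmol/kg
pCO2 = [CO2*]/KH = 8.108×10^-6 / 2.754×10^-2 = 294 μatm

pCO2 = 294 μatm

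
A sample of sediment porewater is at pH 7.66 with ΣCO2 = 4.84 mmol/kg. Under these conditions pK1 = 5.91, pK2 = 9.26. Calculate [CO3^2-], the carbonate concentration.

[CO3²⁻] = 0.117 mmol/kg

α₂ = 1 / (1 + [H⁺]/K2 + [H⁺]²/(K1K2)) = 1 / (1 + 10^+1.60 + 10^-0.15)
   = 1 / (1 + 39.811 + 0.70795) = 1/41.519 = 0.02409
[CO3²⁻] = α₂ × DIC = 0.02409 × 4.84 = 0.117 mmol/kg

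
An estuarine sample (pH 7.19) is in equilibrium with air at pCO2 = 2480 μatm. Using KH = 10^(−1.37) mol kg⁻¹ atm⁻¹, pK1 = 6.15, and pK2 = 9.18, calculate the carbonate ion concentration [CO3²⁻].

[CO3²⁻] = 11.9 μmol/kg

[CO2*] = KH · pCO2 = 10^(−1.37) × 2480×10^-6 = 1.058×10^-4 mol/kg
α₀ = 1/(1 + K1/[H⁺] + K1K2/[H⁺]²) = 1/(1 + 10^+1.04 + 10^-0.95) = 0.08280
DIC = [CO2*]/α₀ = 1.058×10^-4 / 0.08280 = 1.278 mmol/kg
[CO3²⁻] = α₂·DIC; α₂ = 0.009291, so [CO3²⁻] = 0.009291 × 1.278 = 0.0119 mmol/kg = 11.9 μmol/kg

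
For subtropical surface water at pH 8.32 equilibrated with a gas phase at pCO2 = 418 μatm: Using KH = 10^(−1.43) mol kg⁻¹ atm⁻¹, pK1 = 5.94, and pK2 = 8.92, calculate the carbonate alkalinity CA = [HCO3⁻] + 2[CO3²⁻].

CA = 5.60 mmol/kg

[CO2*] = KH · pCO2 = 10^(−1.43) × 418×10^-6 = 1.553×10^-5 mol/kg
α₀ = 1/(1 + K1/[H⁺] + K1K2/[H⁺]²) = 1/(1 + 10^+2.38 + 10^+1.78) = 0.003321
DIC = [CO2*]/α₀ = 1.553×10^-5 / 0.003321 = 4.677 mmol/kg
CA = (α₁ + 2α₂)·DIC = (0.7966 + 2×0.2001) × 4.677 = 5.60 mmol/kg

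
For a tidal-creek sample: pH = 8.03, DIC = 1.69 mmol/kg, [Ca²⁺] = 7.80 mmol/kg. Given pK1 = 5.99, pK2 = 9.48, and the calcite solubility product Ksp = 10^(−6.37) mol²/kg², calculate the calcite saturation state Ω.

Ω = 1.05

α₂ = 1 / (1 + [H⁺]/K2 + [H⁺]²/(K1K2)) = 1 / (1 + 10^+1.45 + 10^-0.59)
   = 1 / (1 + 28.184 + 0.25704) = 1/29.441 = 0.03397
[CO3²⁻] = α₂ × DIC = 0.03397 × 1.69 = 0.05740 mmol/kg
Ksp = 10^(−6.37) = 4.266×10^-7
Ω = [Ca²⁺][CO3²⁻]/Ksp = (7.80×10^-3)(5.740×10^-5) / 4.266×10^-7 = 1.05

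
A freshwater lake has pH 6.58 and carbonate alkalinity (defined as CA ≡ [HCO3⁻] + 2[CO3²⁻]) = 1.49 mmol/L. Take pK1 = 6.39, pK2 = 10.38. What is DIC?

CA = [HCO3⁻] + 2[CO3²⁻] = (α₁ + 2α₂)·DIC
At pH 6.58: [H⁺]/K1 = 10^-0.19 = 0.64565, K2/[H⁺] = 10^-3.80 = 0.00015849
α₁ = 1/(1 + 0.64565 + 0.00015849) = 1/1.6458 = 0.6076; α₂ = α₁·K2/[H⁺] = 9.630×10^-5
α₁ + 2α₂ = 0.6078
DIC = CA / (α₁ + 2α₂) = 1.49 / 0.6078 = 2.45 mmol/L

DIC = 2.45 mmol/L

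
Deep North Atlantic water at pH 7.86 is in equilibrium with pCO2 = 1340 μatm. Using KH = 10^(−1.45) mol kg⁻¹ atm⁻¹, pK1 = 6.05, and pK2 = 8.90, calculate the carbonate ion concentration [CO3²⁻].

[CO2*] = KH · pCO2 = 10^(−1.45) × 1340×10^-6 = 4.754×10^-5 mol/kg
α₀ = 1/(1 + K1/[H⁺] + K1K2/[H⁺]²) = 1/(1 + 10^+1.81 + 10^+0.77) = 0.01400
DIC = [CO2*]/α₀ = 4.754×10^-5 / 0.01400 = 3.397 mmol/kg
[CO3²⁻] = α₂·DIC; α₂ = 0.08241, so [CO3²⁻] = 0.08241 × 3.397 = 0.280 mmol/kg

[CO3²⁻] = 0.280 mmol/kg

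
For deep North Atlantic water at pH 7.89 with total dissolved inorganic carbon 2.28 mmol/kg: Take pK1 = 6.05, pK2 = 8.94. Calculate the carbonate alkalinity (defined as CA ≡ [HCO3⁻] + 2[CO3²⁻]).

CA = [HCO3⁻] + 2[CO3²⁻] = (α₁ + 2α₂)·DIC
At pH 7.89: [H⁺]/K1 = 10^-1.84 = 0.014454, K2/[H⁺] = 10^-1.05 = 0.089125
α₁ = 1/(1 + 0.014454 + 0.089125) = 1/1.1036 = 0.9061; α₂ = α₁·K2/[H⁺] = 0.08076
α₁ + 2α₂ = 1.0677
CA = 1.0677 × 2.28 = 2.43 mmol/kg

CA = 2.43 mmol/kg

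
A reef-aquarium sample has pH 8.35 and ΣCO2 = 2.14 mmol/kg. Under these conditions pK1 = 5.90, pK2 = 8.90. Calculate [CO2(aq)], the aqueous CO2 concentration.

α₀ = 1 / (1 + K1/[H⁺] + K1K2/[H⁺]²) = 1 / (1 + 10^+2.45 + 10^+1.90)
   = 1 / (1 + 281.84 + 79.433) = 1/362.27 = 0.002760
[CO2*] = α₀ × DIC = 0.002760 × 2.14 = 0.00591 mmol/kg = 5.91 μmol/kg

[CO2*] = 5.91 μmol/kg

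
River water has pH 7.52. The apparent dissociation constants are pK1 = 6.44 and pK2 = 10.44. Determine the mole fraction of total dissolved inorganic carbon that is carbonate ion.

α₂ = 1 / (1 + [H⁺]/K2 + [H⁺]²/(K1K2)) = 1 / (1 + 10^+2.92 + 10^+1.84)
   = 1 / (1 + 831.76 + 69.183) = 1/901.95 = 0.001109

α₂ = 0.00111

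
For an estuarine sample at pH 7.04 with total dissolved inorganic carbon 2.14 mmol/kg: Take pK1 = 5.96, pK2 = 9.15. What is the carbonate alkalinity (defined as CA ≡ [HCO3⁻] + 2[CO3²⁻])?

CA = 1.99 mmol/kg

CA = [HCO3⁻] + 2[CO3²⁻] = (α₁ + 2α₂)·DIC
At pH 7.04: [H⁺]/K1 = 10^-1.08 = 0.083176, K2/[H⁺] = 10^-2.11 = 0.0077625
α₁ = 1/(1 + 0.083176 + 0.0077625) = 1/1.0909 = 0.9166; α₂ = α₁·K2/[H⁺] = 0.007115
α₁ + 2α₂ = 0.9309
CA = 0.9309 × 2.14 = 1.99 mmol/kg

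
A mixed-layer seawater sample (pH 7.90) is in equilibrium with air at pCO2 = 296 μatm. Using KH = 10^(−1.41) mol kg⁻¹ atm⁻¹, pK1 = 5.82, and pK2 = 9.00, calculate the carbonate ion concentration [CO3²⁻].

[CO2*] = KH · pCO2 = 10^(−1.41) × 296×10^-6 = 1.152×10^-5 mol/kg
α₀ = 1/(1 + K1/[H⁺] + K1K2/[H⁺]²) = 1/(1 + 10^+2.08 + 10^+0.98) = 0.007647
DIC = [CO2*]/α₀ = 1.152×10^-5 / 0.007647 = 1.506 mmol/kg
[CO3²⁻] = α₂·DIC; α₂ = 0.07302, so [CO3²⁻] = 0.07302 × 1.506 = 0.110 mmol/kg

[CO3²⁻] = 0.110 mmol/kg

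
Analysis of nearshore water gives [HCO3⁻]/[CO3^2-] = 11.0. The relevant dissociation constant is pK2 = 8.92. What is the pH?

pH = 7.88

From K2 = [H⁺][CO3^2-]/[HCO3⁻]:  pH = pK2 − log₁₀([HCO3⁻]/[CO3^2-])
log₁₀(11.0) = +1.041
pH = 8.92 − (+1.041) = 7.88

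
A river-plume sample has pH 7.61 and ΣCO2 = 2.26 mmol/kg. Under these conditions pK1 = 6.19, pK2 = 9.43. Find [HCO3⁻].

[HCO3⁻] = 2.15 mmol/kg

α₁ = 1 / (1 + [H⁺]/K1 + K2/[H⁺]) = 1 / (1 + 10^-1.42 + 10^-1.82)
   = 1 / (1 + 0.038019 + 0.015136) = 1/1.0532 = 0.9495
[HCO3⁻] = α₁ × DIC = 0.9495 × 2.26 = 2.15 mmol/kg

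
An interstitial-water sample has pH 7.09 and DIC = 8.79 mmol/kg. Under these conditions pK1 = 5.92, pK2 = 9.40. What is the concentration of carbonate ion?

α₂ = 1 / (1 + [H⁺]/K2 + [H⁺]²/(K1K2)) = 1 / (1 + 10^+2.31 + 10^+1.14)
   = 1 / (1 + 204.17 + 13.804) = 1/218.98 = 0.004567
[CO3²⁻] = α₂ × DIC = 0.004567 × 8.79 = 0.0401 mmol/kg

[CO3²⁻] = 0.0401 mmol/kg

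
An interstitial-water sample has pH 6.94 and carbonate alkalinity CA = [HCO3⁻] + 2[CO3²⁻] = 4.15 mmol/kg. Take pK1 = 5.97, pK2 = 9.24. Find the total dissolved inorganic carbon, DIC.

DIC = 4.57 mmol/kg

CA = [HCO3⁻] + 2[CO3²⁻] = (α₁ + 2α₂)·DIC
At pH 6.94: [H⁺]/K1 = 10^-0.97 = 0.10715, K2/[H⁺] = 10^-2.30 = 0.0050119
α₁ = 1/(1 + 0.10715 + 0.0050119) = 1/1.1122 = 0.8991; α₂ = α₁·K2/[H⁺] = 0.004506
α₁ + 2α₂ = 0.9082
DIC = CA / (α₁ + 2α₂) = 4.15 / 0.9082 = 4.57 mmol/kg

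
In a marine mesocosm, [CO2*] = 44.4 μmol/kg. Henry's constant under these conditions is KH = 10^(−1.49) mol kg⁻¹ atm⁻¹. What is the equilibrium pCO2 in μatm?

pCO2 = 1370 μatm

KH = 10^(−1.49) = 3.236×10^-2 mol kg⁻¹ atm⁻¹
pCO2 = [CO2*]/KH = 44.4×10^-6 / 3.236×10^-2 = 1.37×10^-3 atm = 1370 μatm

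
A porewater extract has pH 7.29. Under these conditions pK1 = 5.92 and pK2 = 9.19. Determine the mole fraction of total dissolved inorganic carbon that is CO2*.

α₀ = 0.0404

α₀ = 1 / (1 + K1/[H⁺] + K1K2/[H⁺]²) = 1 / (1 + 10^+1.37 + 10^-0.53)
   = 1 / (1 + 23.442 + 0.29512) = 1/24.737 = 0.04042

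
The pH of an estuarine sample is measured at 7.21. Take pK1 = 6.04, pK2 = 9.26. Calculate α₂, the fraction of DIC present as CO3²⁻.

α₂ = 1 / (1 + [H⁺]/K2 + [H⁺]²/(K1K2)) = 1 / (1 + 10^+2.05 + 10^+0.88)
   = 1 / (1 + 112.20 + 7.5858) = 1/120.79 = 0.008279

α₂ = 0.00828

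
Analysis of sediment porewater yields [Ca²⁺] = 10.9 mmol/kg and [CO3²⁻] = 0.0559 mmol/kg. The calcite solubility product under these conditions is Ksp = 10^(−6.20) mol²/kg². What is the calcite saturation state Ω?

Ω = 0.966

Ksp = 10^(−6.20) = 6.310×10^-7
Ω = [Ca²⁺][CO3²⁻]/Ksp = (10.9×10^-3)(0.0559×10^-3) / 6.310×10^-7 = 0.966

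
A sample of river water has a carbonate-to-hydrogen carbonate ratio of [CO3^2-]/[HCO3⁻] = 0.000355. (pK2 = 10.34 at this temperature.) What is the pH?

pH = 6.89

From K2 = [H⁺][CO3^2-]/[HCO3⁻]:  pH = pK2 + log₁₀([CO3^2-]/[HCO3⁻])
log₁₀(0.000355) = -3.450
pH = 10.34 + (-3.450) = 6.89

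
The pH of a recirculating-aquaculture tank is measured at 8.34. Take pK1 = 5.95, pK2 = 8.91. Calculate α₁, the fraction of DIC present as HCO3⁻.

α₁ = 1 / (1 + [H⁺]/K1 + K2/[H⁺]) = 1 / (1 + 10^-2.39 + 10^-0.57)
   = 1 / (1 + 0.0040738 + 0.26915) = 1/1.2732 = 0.7854

α₁ = 0.785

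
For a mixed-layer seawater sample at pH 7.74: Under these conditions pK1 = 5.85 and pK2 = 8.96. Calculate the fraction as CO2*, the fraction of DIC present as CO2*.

α₀ = 0.0120

α₀ = 1 / (1 + K1/[H⁺] + K1K2/[H⁺]²) = 1 / (1 + 10^+1.89 + 10^+0.67)
   = 1 / (1 + 77.625 + 4.6774) = 1/83.302 = 0.01200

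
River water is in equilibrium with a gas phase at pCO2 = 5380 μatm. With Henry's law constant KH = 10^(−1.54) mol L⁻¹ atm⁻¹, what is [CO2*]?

KH = 10^(−1.54) = 2.884×10^-2 mol L⁻¹ atm⁻¹
[CO2*] = KH · pCO2 = 2.884×10^-2 × 5380×10^-6 atm = 1.55×10^-4 mol/L

[CO2*] = 155 μmol/L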